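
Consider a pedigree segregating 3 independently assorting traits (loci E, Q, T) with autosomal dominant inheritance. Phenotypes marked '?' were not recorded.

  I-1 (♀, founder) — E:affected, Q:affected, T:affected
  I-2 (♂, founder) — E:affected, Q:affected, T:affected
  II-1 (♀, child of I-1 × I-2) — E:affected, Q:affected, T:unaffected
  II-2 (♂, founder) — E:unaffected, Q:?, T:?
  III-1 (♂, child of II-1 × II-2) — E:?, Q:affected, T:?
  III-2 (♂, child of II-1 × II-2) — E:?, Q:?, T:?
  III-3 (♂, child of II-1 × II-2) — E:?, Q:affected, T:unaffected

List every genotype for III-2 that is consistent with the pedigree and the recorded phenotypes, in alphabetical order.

E/I-1 aff ·: Ee|EE
E/I-2 aff ·: Ee|EE
E/II-1 aff I-1×I-2: Ee|EE
E/II-2 un ·: ee
E/III-1 ? II-1×II-2: ee|Ee
E/III-2 ? II-1×II-2: ee|Ee
E/III-3 ? II-1×II-2: ee|Ee
⇒ E over [I-1,I-2,II-1,II-2,III-1,III-2,III-3]: 28 consistent
Q/I-1 aff ·: Qq|QQ
Q/I-2 aff ·: Qq|QQ
Q/II-1 aff I-1×I-2: Qq|QQ
Q/II-2 ? ·: qq|Qq|QQ
Q/III-1 aff II-1×II-2: Qq|QQ
Q/III-2 ? II-1×II-2: qq|Qq|QQ
Q/III-3 aff II-1×II-2: Qq|QQ
⇒ Q over [I-1,I-2,II-1,II-2,III-1,III-2,III-3]: 106 consistent
T/I-1 aff ·: Tt
T/I-2 aff ·: Tt
T/II-1 un I-1×I-2: tt
T/II-2 ? ·: tt|Tt
T/III-1 ? II-1×II-2: tt|Tt
T/III-2 ? II-1×II-2: tt|Tt
T/III-3 un II-1×II-2: tt
⇒ T over [I-1,I-2,II-1,II-2,III-1,III-2,III-3]: 5 consistent

III-2 ∈ {Ee QQ Tt, Ee QQ tt, Ee Qq Tt, Ee Qq tt, Ee qq Tt, Ee qq tt, ee QQ Tt, ee QQ tt, ee Qq Tt, ee Qq tt, ee qq Tt, ee qq tt}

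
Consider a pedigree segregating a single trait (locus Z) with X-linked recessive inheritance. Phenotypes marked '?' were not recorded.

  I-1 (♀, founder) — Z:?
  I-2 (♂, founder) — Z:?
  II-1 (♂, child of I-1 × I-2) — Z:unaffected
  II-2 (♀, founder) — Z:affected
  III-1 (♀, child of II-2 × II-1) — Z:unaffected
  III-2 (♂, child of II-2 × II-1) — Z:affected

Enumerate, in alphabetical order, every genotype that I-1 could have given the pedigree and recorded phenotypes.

Z/I-1 ? ·: X^ZX^Z|X^ZX^z
Z/I-2 ? ·: X^ZY|X^zY
Z/II-1 un I-1×I-2: X^ZY
Z/II-2 aff ·: X^zX^z
Z/III-1 un II-2×II-1: X^ZX^z
Z/III-2 aff II-2×II-1: X^zY
⇒ Z over [I-1,I-2,II-1,II-2,III-1,III-2]: 4 consistent

I-1 ∈ {X^ZX^Z, X^ZX^z}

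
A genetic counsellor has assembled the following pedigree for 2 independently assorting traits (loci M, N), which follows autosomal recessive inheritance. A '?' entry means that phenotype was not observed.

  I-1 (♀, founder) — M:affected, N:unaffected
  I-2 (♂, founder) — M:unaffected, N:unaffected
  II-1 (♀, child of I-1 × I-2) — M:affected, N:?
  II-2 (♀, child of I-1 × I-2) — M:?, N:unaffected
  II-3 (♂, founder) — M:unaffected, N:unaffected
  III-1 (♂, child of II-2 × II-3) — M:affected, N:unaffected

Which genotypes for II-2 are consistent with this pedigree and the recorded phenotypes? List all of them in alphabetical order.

M/I-1 aff ·: mm
M/I-2 un ·: Mm
M/II-1 aff I-1×I-2: mm
M/II-2 ? I-1×I-2: Mm|mm
M/II-3 un ·: Mm
M/III-1 aff II-2×II-3: mm
⇒ M over [I-1,I-2,II-1,II-2,II-3,III-1]: 2 consistent
N/I-1 un ·: NN|Nn
N/I-2 un ·: NN|Nn
N/II-1 ? I-1×I-2: NN|Nn|nn
N/II-2 un I-1×I-2: NN|Nn
N/II-3 un ·: NN|Nn
N/III-1 un II-2×II-3: NN|Nn
⇒ N over [I-1,I-2,II-1,II-2,II-3,III-1]: 52 consistent

II-2 ∈ {Mm NN, Mm Nn, mm NN, mm Nn}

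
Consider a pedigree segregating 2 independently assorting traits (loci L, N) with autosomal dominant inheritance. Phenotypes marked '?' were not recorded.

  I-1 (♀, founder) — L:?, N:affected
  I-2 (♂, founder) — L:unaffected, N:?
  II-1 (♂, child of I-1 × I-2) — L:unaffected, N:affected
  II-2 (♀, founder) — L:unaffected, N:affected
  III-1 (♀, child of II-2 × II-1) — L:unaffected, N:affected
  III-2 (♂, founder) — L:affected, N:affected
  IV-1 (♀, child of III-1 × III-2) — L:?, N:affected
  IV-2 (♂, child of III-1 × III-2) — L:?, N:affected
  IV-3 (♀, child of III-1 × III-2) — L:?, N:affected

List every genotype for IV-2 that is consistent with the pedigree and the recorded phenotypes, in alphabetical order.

IV-2 ∈ {Ll NN, Ll Nn, ll NN, ll Nn}

L/I-1 ? ·: ll|Ll
L/I-2 un ·: ll
L/II-1 un I-1×I-2: ll
L/II-2 un ·: ll
L/III-1 un II-2×II-1: ll
L/III-2 aff ·: Ll|LL
L/IV-1 ? III-1×III-2: ll|Ll
L/IV-2 ? III-1×III-2: ll|Ll
L/IV-3 ? III-1×III-2: ll|Ll
⇒ L over [I-1,I-2,II-1,II-2,III-1,III-2,IV-1,IV-2,IV-3]: 18 consistent
N/I-1 aff ·: Nn|NN
N/I-2 ? ·: nn|Nn|NN
N/II-1 aff I-1×I-2: Nn|NN
N/II-2 aff ·: Nn|NN
N/III-1 aff II-2×II-1: Nn|NN
N/III-2 aff ·: Nn|NN
N/IV-1 aff III-1×III-2: Nn|NN
N/IV-2 aff III-1×III-2: Nn|NN
N/IV-3 aff III-1×III-2: Nn|NN
⇒ N over [I-1,I-2,II-1,II-2,III-1,III-2,IV-1,IV-2,IV-3]: 386 consistent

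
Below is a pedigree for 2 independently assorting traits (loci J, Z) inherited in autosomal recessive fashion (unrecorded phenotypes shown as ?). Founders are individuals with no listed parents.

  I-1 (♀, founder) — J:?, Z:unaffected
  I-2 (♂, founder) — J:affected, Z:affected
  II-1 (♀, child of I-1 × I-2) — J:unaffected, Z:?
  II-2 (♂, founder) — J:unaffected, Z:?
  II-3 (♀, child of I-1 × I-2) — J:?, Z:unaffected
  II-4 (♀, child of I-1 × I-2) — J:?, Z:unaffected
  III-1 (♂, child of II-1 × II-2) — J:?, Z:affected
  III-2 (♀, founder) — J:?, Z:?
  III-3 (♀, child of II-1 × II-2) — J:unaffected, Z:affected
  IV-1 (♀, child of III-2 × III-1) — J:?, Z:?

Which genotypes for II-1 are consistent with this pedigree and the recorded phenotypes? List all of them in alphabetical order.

J/I-1 ? ·: JJ|Jj
J/I-2 aff ·: jj
J/II-1 un I-1×I-2: Jj
J/II-2 un ·: JJ|Jj
J/II-3 ? I-1×I-2: Jj|jj
J/II-4 ? I-1×I-2: Jj|jj
J/III-1 ? II-1×II-2: JJ|Jj|jj
J/III-2 ? ·: JJ|Jj|jj
J/III-3 un II-1×II-2: JJ|Jj
J/IV-1 ? III-2×III-1: JJ|Jj|jj
⇒ J over [I-1,I-2,II-1,II-2,II-3,II-4,III-1,III-2,III-3,IV-1]: 260 consistent
Z/I-1 un ·: ZZ|Zz
Z/I-2 aff ·: zz
Z/II-1 ? I-1×I-2: Zz|zz
Z/II-2 ? ·: Zz|zz
Z/II-3 un I-1×I-2: Zz
Z/II-4 un I-1×I-2: Zz
Z/III-1 aff II-1×II-2: zz
Z/III-2 ? ·: ZZ|Zz|zz
Z/III-3 aff II-1×II-2: zz
Z/IV-1 ? III-2×III-1: Zz|zz
⇒ Z over [I-1,I-2,II-1,II-2,II-3,II-4,III-1,III-2,III-3,IV-1]: 24 consistent

II-1 ∈ {Jj Zz, Jj zz}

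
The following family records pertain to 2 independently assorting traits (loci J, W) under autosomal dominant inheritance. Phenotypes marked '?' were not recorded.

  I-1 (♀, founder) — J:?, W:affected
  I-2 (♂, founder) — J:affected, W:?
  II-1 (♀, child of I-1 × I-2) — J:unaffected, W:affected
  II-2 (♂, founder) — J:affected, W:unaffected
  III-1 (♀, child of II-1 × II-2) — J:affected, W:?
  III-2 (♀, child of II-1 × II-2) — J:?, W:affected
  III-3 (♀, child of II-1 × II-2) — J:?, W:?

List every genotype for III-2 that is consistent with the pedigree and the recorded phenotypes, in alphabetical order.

III-2 ∈ {Jj Ww, jj Ww}

J/I-1 ? ·: jj|Jj
J/I-2 aff ·: Jj
J/II-1 un I-1×I-2: jj
J/II-2 aff ·: Jj|JJ
J/III-1 aff II-1×II-2: Jj
J/III-2 ? II-1×II-2: jj|Jj
J/III-3 ? II-1×II-2: jj|Jj
⇒ J over [I-1,I-2,II-1,II-2,III-1,III-2,III-3]: 10 consistent
W/I-1 aff ·: Ww|WW
W/I-2 ? ·: ww|Ww|WW
W/II-1 aff I-1×I-2: Ww|WW
W/II-2 un ·: ww
W/III-1 ? II-1×II-2: ww|Ww
W/III-2 aff II-1×II-2: Ww
W/III-3 ? II-1×II-2: ww|Ww
⇒ W over [I-1,I-2,II-1,II-2,III-1,III-2,III-3]: 24 consistent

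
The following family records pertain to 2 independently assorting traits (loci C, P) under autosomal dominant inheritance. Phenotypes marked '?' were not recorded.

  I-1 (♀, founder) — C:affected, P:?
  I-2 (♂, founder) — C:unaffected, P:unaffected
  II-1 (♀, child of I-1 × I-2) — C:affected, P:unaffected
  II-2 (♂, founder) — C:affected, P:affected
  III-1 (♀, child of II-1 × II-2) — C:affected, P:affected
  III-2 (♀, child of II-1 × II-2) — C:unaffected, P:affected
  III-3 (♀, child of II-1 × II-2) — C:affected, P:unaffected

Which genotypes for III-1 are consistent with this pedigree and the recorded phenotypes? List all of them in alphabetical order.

III-1 ∈ {CC Pp, Cc Pp}

C/I-1 aff ·: Cc|CC
C/I-2 un ·: cc
C/II-1 aff I-1×I-2: Cc
C/II-2 aff ·: Cc
C/III-1 aff II-1×II-2: Cc|CC
C/III-2 un II-1×II-2: cc
C/III-3 aff II-1×II-2: Cc|CC
⇒ C over [I-1,I-2,II-1,II-2,III-1,III-2,III-3]: 8 consistent
P/I-1 ? ·: pp|Pp
P/I-2 un ·: pp
P/II-1 un I-1×I-2: pp
P/II-2 aff ·: Pp
P/III-1 aff II-1×II-2: Pp
P/III-2 aff II-1×II-2: Pp
P/III-3 un II-1×II-2: pp
⇒ P over [I-1,I-2,II-1,II-2,III-1,III-2,III-3]: 2 consistent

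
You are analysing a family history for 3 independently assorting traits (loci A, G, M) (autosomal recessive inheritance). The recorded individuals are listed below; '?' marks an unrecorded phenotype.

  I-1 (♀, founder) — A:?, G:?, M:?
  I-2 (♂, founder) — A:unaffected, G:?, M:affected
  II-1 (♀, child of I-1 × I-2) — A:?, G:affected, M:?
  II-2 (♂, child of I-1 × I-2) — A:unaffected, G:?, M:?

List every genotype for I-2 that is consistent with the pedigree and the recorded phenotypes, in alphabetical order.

A/I-1 ? ·: AA|Aa|aa
A/I-2 un ·: AA|Aa
A/II-1 ? I-1×I-2: AA|Aa|aa
A/II-2 un I-1×I-2: AA|Aa
⇒ A over [I-1,I-2,II-1,II-2]: 18 consistent
G/I-1 ? ·: Gg|gg
G/I-2 ? ·: Gg|gg
G/II-1 aff I-1×I-2: gg
G/II-2 ? I-1×I-2: GG|Gg|gg
⇒ G over [I-1,I-2,II-1,II-2]: 8 consistent
M/I-1 ? ·: MM|Mm|mm
M/I-2 aff ·: mm
M/II-1 ? I-1×I-2: Mm|mm
M/II-2 ? I-1×I-2: Mm|mm
⇒ M over [I-1,I-2,II-1,II-2]: 6 consistent

I-2 ∈ {AA Gg mm, AA gg mm, Aa Gg mm, Aa gg mm}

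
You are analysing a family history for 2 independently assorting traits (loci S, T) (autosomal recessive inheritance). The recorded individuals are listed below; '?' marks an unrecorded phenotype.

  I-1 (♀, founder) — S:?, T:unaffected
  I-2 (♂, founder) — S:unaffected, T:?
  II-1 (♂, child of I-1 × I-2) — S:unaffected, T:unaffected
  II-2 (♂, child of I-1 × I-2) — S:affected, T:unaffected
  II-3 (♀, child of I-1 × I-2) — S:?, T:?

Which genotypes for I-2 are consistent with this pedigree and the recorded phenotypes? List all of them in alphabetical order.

S/I-1 ? ·: Ss|ss
S/I-2 un ·: Ss
S/II-1 un I-1×I-2: SS|Ss
S/II-2 aff I-1×I-2: ss
S/II-3 ? I-1×I-2: SS|Ss|ss
⇒ S over [I-1,I-2,II-1,II-2,II-3]: 8 consistent
T/I-1 un ·: TT|Tt
T/I-2 ? ·: TT|Tt|tt
T/II-1 un I-1×I-2: TT|Tt
T/II-2 un I-1×I-2: TT|Tt
T/II-3 ? I-1×I-2: TT|Tt|tt
⇒ T over [I-1,I-2,II-1,II-2,II-3]: 32 consistent

I-2 ∈ {Ss TT, Ss Tt, Ss tt}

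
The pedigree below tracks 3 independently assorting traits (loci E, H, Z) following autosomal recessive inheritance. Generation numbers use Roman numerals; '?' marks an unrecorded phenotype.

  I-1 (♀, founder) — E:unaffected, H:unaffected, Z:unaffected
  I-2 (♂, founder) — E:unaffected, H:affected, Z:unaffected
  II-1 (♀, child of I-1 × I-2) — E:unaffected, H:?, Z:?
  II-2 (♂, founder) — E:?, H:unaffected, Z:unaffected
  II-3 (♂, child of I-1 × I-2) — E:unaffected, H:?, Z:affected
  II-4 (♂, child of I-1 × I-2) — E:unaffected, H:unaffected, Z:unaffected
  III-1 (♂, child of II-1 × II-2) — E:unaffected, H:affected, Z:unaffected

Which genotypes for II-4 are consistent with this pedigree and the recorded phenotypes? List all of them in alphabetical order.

II-4 ∈ {EE Hh ZZ, EE Hh Zz, Ee Hh ZZ, Ee Hh Zz}

E/I-1 un ·: EE|Ee
E/I-2 un ·: EE|Ee
E/II-1 un I-1×I-2: EE|Ee
E/II-2 ? ·: EE|Ee|ee
E/II-3 un I-1×I-2: EE|Ee
E/II-4 un I-1×I-2: EE|Ee
E/III-1 un II-1×II-2: EE|Ee
⇒ E over [I-1,I-2,II-1,II-2,II-3,II-4,III-1]: 112 consistent
H/I-1 un ·: HH|Hh
H/I-2 aff ·: hh
H/II-1 ? I-1×I-2: Hh|hh
H/II-2 un ·: Hh
H/II-3 ? I-1×I-2: Hh|hh
H/II-4 un I-1×I-2: Hh
H/III-1 aff II-1×II-2: hh
⇒ H over [I-1,I-2,II-1,II-2,II-3,II-4,III-1]: 5 consistent
Z/I-1 un ·: Zz
Z/I-2 un ·: Zz
Z/II-1 ? I-1×I-2: ZZ|Zz|zz
Z/II-2 un ·: ZZ|Zz
Z/II-3 aff I-1×I-2: zz
Z/II-4 un I-1×I-2: ZZ|Zz
Z/III-1 un II-1×II-2: ZZ|Zz
⇒ Z over [I-1,I-2,II-1,II-2,II-3,II-4,III-1]: 18 consistent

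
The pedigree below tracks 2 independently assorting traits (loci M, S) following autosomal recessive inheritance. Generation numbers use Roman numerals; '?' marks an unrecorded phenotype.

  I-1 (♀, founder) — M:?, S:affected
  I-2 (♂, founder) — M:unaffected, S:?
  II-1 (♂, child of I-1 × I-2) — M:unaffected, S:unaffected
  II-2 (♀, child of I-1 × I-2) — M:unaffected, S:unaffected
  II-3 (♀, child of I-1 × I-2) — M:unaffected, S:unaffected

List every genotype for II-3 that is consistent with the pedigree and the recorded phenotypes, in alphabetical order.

II-3 ∈ {MM Ss, Mm Ss}

M/I-1 ? ·: MM|Mm|mm
M/I-2 un ·: MM|Mm
M/II-1 un I-1×I-2: MM|Mm
M/II-2 un I-1×I-2: MM|Mm
M/II-3 un I-1×I-2: MM|Mm
⇒ M over [I-1,I-2,II-1,II-2,II-3]: 27 consistent
S/I-1 aff ·: ss
S/I-2 ? ·: SS|Ss
S/II-1 un I-1×I-2: Ss
S/II-2 un I-1×I-2: Ss
S/II-3 un I-1×I-2: Ss
⇒ S over [I-1,I-2,II-1,II-2,II-3]: 2 consistent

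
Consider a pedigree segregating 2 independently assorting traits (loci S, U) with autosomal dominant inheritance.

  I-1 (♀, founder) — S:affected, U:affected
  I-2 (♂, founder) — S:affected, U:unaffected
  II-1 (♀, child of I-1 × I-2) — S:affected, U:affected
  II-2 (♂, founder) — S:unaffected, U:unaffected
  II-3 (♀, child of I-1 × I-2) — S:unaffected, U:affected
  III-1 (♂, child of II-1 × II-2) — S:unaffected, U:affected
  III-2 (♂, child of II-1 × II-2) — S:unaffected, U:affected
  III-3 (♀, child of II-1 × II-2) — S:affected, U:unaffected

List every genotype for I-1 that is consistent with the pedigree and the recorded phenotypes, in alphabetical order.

S/I-1 aff ·: Ss
S/I-2 aff ·: Ss
S/II-1 aff I-1×I-2: Ss
S/II-2 un ·: ss
S/II-3 un I-1×I-2: ss
S/III-1 un II-1×II-2: ss
S/III-2 un II-1×II-2: ss
S/III-3 aff II-1×II-2: Ss
⇒ S over [I-1,I-2,II-1,II-2,II-3,III-1,III-2,III-3]: 1 consistent
U/I-1 aff ·: Uu|UU
U/I-2 un ·: uu
U/II-1 aff I-1×I-2: Uu
U/II-2 un ·: uu
U/II-3 aff I-1×I-2: Uu
U/III-1 aff II-1×II-2: Uu
U/III-2 aff II-1×II-2: Uu
U/III-3 un II-1×II-2: uu
⇒ U over [I-1,I-2,II-1,II-2,II-3,III-1,III-2,III-3]: 2 consistent

I-1 ∈ {Ss UU, Ss Uu}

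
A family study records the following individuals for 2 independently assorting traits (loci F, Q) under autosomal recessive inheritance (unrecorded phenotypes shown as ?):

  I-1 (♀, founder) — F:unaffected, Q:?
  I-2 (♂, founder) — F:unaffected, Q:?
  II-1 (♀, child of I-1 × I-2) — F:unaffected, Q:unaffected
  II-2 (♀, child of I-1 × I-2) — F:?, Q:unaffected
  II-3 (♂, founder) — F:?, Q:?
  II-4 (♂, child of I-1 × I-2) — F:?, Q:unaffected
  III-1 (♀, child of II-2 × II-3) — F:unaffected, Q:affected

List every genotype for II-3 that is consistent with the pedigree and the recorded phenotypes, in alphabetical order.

II-3 ∈ {FF Qq, FF qq, Ff Qq, Ff qq, ff Qq, ff qq}

F/I-1 un ·: FF|Ff
F/I-2 un ·: FF|Ff
F/II-1 un I-1×I-2: FF|Ff
F/II-2 ? I-1×I-2: FF|Ff|ff
F/II-3 ? ·: FF|Ff|ff
F/II-4 ? I-1×I-2: FF|Ff|ff
F/III-1 un II-2×II-3: FF|Ff
⇒ F over [I-1,I-2,II-1,II-2,II-3,II-4,III-1]: 142 consistent
Q/I-1 ? ·: QQ|Qq|qq
Q/I-2 ? ·: QQ|Qq|qq
Q/II-1 un I-1×I-2: QQ|Qq
Q/II-2 un I-1×I-2: Qq
Q/II-3 ? ·: Qq|qq
Q/II-4 un I-1×I-2: QQ|Qq
Q/III-1 aff II-2×II-3: qq
⇒ Q over [I-1,I-2,II-1,II-2,II-3,II-4,III-1]: 32 consistent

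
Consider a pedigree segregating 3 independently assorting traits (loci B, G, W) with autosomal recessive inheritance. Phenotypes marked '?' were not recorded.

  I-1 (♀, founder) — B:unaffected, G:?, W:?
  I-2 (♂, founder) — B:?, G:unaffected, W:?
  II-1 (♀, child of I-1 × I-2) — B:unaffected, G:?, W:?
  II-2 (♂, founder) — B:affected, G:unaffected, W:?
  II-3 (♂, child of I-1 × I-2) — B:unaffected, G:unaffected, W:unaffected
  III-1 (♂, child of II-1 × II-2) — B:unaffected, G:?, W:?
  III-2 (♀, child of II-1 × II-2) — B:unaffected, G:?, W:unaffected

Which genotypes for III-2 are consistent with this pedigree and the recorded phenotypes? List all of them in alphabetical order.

B/I-1 un ·: BB|Bb
B/I-2 ? ·: BB|Bb|bb
B/II-1 un I-1×I-2: BB|Bb
B/II-2 aff ·: bb
B/II-3 un I-1×I-2: BB|Bb
B/III-1 un II-1×II-2: Bb
B/III-2 un II-1×II-2: Bb
⇒ B over [I-1,I-2,II-1,II-2,II-3,III-1,III-2]: 15 consistent
G/I-1 ? ·: GG|Gg|gg
G/I-2 un ·: GG|Gg
G/II-1 ? I-1×I-2: GG|Gg|gg
G/II-2 un ·: GG|Gg
G/II-3 un I-1×I-2: GG|Gg
G/III-1 ? II-1×II-2: GG|Gg|gg
G/III-2 ? II-1×II-2: GG|Gg|gg
⇒ G over [I-1,I-2,II-1,II-2,II-3,III-1,III-2]: 154 consistent
W/I-1 ? ·: WW|Ww|ww
W/I-2 ? ·: WW|Ww|ww
W/II-1 ? I-1×I-2: WW|Ww|ww
W/II-2 ? ·: WW|Ww|ww
W/II-3 un I-1×I-2: WW|Ww
W/III-1 ? II-1×II-2: WW|Ww|ww
W/III-2 un II-1×II-2: WW|Ww
⇒ W over [I-1,I-2,II-1,II-2,II-3,III-1,III-2]: 174 consistent

III-2 ∈ {Bb GG WW, Bb GG Ww, Bb Gg WW, Bb Gg Ww, Bb gg WW, Bb gg Ww}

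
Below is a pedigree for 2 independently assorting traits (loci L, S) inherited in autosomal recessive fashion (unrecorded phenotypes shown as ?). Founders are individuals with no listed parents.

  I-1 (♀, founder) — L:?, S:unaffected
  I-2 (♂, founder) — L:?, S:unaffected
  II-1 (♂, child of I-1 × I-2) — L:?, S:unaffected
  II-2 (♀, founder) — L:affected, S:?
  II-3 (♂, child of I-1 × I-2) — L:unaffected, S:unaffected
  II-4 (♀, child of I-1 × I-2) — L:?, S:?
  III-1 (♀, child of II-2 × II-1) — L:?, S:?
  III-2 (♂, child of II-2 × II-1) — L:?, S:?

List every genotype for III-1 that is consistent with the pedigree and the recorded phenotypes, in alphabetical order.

L/I-1 ? ·: LL|Ll|ll
L/I-2 ? ·: LL|Ll|ll
L/II-1 ? I-1×I-2: LL|Ll|ll
L/II-2 aff ·: ll
L/II-3 un I-1×I-2: LL|Ll
L/II-4 ? I-1×I-2: LL|Ll|ll
L/III-1 ? II-2×II-1: Ll|ll
L/III-2 ? II-2×II-1: Ll|ll
⇒ L over [I-1,I-2,II-1,II-2,II-3,II-4,III-1,III-2]: 105 consistent
S/I-1 un ·: SS|Ss
S/I-2 un ·: SS|Ss
S/II-1 un I-1×I-2: SS|Ss
S/II-2 ? ·: SS|Ss|ss
S/II-3 un I-1×I-2: SS|Ss
S/II-4 ? I-1×I-2: SS|Ss|ss
S/III-1 ? II-2×II-1: SS|Ss|ss
S/III-2 ? II-2×II-1: SS|Ss|ss
⇒ S over [I-1,I-2,II-1,II-2,II-3,II-4,III-1,III-2]: 328 consistent

III-1 ∈ {Ll SS, Ll Ss, Ll ss, ll SS, ll Ss, ll ss}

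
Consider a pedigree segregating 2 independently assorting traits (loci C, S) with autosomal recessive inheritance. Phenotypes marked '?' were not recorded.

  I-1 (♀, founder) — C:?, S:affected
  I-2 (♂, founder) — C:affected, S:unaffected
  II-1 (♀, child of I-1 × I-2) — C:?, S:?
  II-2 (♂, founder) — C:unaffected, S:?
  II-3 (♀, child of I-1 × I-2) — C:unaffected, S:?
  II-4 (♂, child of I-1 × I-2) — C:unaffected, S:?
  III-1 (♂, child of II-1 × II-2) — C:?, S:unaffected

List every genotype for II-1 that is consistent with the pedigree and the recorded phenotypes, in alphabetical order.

C/I-1 ? ·: CC|Cc
C/I-2 aff ·: cc
C/II-1 ? I-1×I-2: Cc|cc
C/II-2 un ·: CC|Cc
C/II-3 un I-1×I-2: Cc
C/II-4 un I-1×I-2: Cc
C/III-1 ? II-1×II-2: CC|Cc|cc
⇒ C over [I-1,I-2,II-1,II-2,II-3,II-4,III-1]: 13 consistent
S/I-1 aff ·: ss
S/I-2 un ·: SS|Ss
S/II-1 ? I-1×I-2: Ss|ss
S/II-2 ? ·: SS|Ss|ss
S/II-3 ? I-1×I-2: Ss|ss
S/II-4 ? I-1×I-2: Ss|ss
S/III-1 un II-1×II-2: SS|Ss
⇒ S over [I-1,I-2,II-1,II-2,II-3,II-4,III-1]: 33 consistent

II-1 ∈ {Cc Ss, Cc ss, cc Ss, cc ss}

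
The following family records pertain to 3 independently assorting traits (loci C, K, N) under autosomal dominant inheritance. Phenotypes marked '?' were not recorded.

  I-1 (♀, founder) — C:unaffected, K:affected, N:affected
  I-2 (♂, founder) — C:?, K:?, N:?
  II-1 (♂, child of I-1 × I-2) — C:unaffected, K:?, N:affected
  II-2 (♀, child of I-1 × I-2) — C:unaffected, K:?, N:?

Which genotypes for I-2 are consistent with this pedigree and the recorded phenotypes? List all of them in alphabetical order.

I-2 ∈ {Cc KK NN, Cc KK Nn, Cc KK nn, Cc Kk NN, Cc Kk Nn, Cc Kk nn, Cc kk NN, Cc kk Nn, Cc kk nn, cc KK NN, cc KK Nn, cc KK nn, cc Kk NN, cc Kk Nn, cc Kk nn, cc kk NN, cc kk Nn, cc kk nn}

C/I-1 un ·: cc
C/I-2 ? ·: cc|Cc
C/II-1 un I-1×I-2: cc
C/II-2 un I-1×I-2: cc
⇒ C over [I-1,I-2,II-1,II-2]: 2 consistent
K/I-1 aff ·: Kk|KK
K/I-2 ? ·: kk|Kk|KK
K/II-1 ? I-1×I-2: kk|Kk|KK
K/II-2 ? I-1×I-2: kk|Kk|KK
⇒ K over [I-1,I-2,II-1,II-2]: 23 consistent
N/I-1 aff ·: Nn|NN
N/I-2 ? ·: nn|Nn|NN
N/II-1 aff I-1×I-2: Nn|NN
N/II-2 ? I-1×I-2: nn|Nn|NN
⇒ N over [I-1,I-2,II-1,II-2]: 18 consistent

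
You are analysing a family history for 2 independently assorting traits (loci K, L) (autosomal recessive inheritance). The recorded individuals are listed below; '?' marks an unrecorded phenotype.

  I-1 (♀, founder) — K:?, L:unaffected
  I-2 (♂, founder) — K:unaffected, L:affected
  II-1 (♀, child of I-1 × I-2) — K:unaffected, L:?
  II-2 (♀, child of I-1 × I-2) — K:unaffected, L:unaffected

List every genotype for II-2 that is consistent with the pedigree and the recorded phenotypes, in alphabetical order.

K/I-1 ? ·: KK|Kk|kk
K/I-2 un ·: KK|Kk
K/II-1 un I-1×I-2: KK|Kk
K/II-2 un I-1×I-2: KK|Kk
⇒ K over [I-1,I-2,II-1,II-2]: 15 consistent
L/I-1 un ·: LL|Ll
L/I-2 aff ·: ll
L/II-1 ? I-1×I-2: Ll|ll
L/II-2 un I-1×I-2: Ll
⇒ L over [I-1,I-2,II-1,II-2]: 3 consistent

II-2 ∈ {KK Ll, Kk Ll}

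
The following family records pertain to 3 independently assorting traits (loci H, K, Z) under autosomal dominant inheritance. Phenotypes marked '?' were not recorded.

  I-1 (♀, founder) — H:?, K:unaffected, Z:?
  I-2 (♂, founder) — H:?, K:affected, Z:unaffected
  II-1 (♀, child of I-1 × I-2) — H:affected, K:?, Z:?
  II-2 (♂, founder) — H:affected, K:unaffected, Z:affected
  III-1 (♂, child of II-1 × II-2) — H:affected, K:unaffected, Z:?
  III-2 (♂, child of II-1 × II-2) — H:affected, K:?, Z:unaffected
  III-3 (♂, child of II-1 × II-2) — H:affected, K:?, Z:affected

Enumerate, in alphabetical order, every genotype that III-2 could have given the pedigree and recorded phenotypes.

H/I-1 ? ·: hh|Hh|HH
H/I-2 ? ·: hh|Hh|HH
H/II-1 aff I-1×I-2: Hh|HH
H/II-2 aff ·: Hh|HH
H/III-1 aff II-1×II-2: Hh|HH
H/III-2 aff II-1×II-2: Hh|HH
H/III-3 aff II-1×II-2: Hh|HH
⇒ H over [I-1,I-2,II-1,II-2,III-1,III-2,III-3]: 148 consistent
K/I-1 un ·: kk
K/I-2 aff ·: Kk|KK
K/II-1 ? I-1×I-2: kk|Kk
K/II-2 un ·: kk
K/III-1 un II-1×II-2: kk
K/III-2 ? II-1×II-2: kk|Kk
K/III-3 ? II-1×II-2: kk|Kk
⇒ K over [I-1,I-2,II-1,II-2,III-1,III-2,III-3]: 9 consistent
Z/I-1 ? ·: zz|Zz|ZZ
Z/I-2 un ·: zz
Z/II-1 ? I-1×I-2: zz|Zz
Z/II-2 aff ·: Zz
Z/III-1 ? II-1×II-2: zz|Zz|ZZ
Z/III-2 un II-1×II-2: zz
Z/III-3 aff II-1×II-2: Zz|ZZ
⇒ Z over [I-1,I-2,II-1,II-2,III-1,III-2,III-3]: 16 consistent

III-2 ∈ {HH Kk zz, HH kk zz, Hh Kk zz, Hh kk zz}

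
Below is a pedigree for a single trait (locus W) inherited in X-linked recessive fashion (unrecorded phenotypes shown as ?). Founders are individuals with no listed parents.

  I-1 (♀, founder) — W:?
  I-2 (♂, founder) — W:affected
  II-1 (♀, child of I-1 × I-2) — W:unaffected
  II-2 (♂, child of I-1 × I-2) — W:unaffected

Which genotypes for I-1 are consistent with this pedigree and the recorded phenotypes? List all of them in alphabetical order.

I-1 ∈ {X^WX^W, X^WX^w}

W/I-1 ? ·: X^WX^W|X^WX^w
W/I-2 aff ·: X^wY
W/II-1 un I-1×I-2: X^WX^w
W/II-2 un I-1×I-2: X^WY
⇒ W over [I-1,I-2,II-1,II-2]: 2 consistent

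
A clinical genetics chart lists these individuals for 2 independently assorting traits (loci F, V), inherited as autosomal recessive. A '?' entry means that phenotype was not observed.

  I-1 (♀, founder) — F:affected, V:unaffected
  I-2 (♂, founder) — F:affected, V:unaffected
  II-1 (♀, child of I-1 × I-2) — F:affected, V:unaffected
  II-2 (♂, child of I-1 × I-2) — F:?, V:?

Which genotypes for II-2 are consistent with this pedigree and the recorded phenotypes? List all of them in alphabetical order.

II-2 ∈ {ff VV, ff Vv, ff vv}

F/I-1 aff ·: ff
F/I-2 aff ·: ff
F/II-1 aff I-1×I-2: ff
F/II-2 ? I-1×I-2: ff
⇒ F over [I-1,I-2,II-1,II-2]: 1 consistent
V/I-1 un ·: VV|Vv
V/I-2 un ·: VV|Vv
V/II-1 un I-1×I-2: VV|Vv
V/II-2 ? I-1×I-2: VV|Vv|vv
⇒ V over [I-1,I-2,II-1,II-2]: 15 consistent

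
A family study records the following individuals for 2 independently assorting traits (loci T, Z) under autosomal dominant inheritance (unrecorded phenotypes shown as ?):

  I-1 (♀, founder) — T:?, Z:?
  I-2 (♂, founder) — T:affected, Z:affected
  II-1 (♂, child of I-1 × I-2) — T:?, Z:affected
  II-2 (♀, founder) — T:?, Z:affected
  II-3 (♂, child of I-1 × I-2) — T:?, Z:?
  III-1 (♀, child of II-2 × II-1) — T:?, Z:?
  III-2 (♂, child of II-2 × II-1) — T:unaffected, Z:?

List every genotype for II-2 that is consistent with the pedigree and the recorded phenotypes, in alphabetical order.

II-2 ∈ {Tt ZZ, Tt Zz, tt ZZ, tt Zz}

T/I-1 ? ·: tt|Tt|TT
T/I-2 aff ·: Tt|TT
T/II-1 ? I-1×I-2: tt|Tt
T/II-2 ? ·: tt|Tt
T/II-3 ? I-1×I-2: tt|Tt|TT
T/III-1 ? II-2×II-1: tt|Tt|TT
T/III-2 un II-2×II-1: tt
⇒ T over [I-1,I-2,II-1,II-2,II-3,III-1,III-2]: 65 consistent
Z/I-1 ? ·: zz|Zz|ZZ
Z/I-2 aff ·: Zz|ZZ
Z/II-1 aff I-1×I-2: Zz|ZZ
Z/II-2 aff ·: Zz|ZZ
Z/II-3 ? I-1×I-2: zz|Zz|ZZ
Z/III-1 ? II-2×II-1: zz|Zz|ZZ
Z/III-2 ? II-2×II-1: zz|Zz|ZZ
⇒ Z over [I-1,I-2,II-1,II-2,II-3,III-1,III-2]: 170 consistent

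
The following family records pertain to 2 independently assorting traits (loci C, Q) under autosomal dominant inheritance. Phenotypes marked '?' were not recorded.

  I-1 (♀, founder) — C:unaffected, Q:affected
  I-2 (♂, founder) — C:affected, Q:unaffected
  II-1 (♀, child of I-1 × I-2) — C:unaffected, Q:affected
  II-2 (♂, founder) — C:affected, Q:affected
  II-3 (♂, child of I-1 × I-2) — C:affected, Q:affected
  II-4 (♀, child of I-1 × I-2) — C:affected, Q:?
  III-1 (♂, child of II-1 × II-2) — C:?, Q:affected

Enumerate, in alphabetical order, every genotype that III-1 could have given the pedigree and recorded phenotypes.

C/I-1 un ·: cc
C/I-2 aff ·: Cc
C/II-1 un I-1×I-2: cc
C/II-2 aff ·: Cc|CC
C/II-3 aff I-1×I-2: Cc
C/II-4 aff I-1×I-2: Cc
C/III-1 ? II-1×II-2: cc|Cc
⇒ C over [I-1,I-2,II-1,II-2,II-3,II-4,III-1]: 3 consistent
Q/I-1 aff ·: Qq|QQ
Q/I-2 un ·: qq
Q/II-1 aff I-1×I-2: Qq
Q/II-2 aff ·: Qq|QQ
Q/II-3 aff I-1×I-2: Qq
Q/II-4 ? I-1×I-2: qq|Qq
Q/III-1 aff II-1×II-2: Qq|QQ
⇒ Q over [I-1,I-2,II-1,II-2,II-3,II-4,III-1]: 12 consistent

III-1 ∈ {Cc QQ, Cc Qq, cc QQ, cc Qq}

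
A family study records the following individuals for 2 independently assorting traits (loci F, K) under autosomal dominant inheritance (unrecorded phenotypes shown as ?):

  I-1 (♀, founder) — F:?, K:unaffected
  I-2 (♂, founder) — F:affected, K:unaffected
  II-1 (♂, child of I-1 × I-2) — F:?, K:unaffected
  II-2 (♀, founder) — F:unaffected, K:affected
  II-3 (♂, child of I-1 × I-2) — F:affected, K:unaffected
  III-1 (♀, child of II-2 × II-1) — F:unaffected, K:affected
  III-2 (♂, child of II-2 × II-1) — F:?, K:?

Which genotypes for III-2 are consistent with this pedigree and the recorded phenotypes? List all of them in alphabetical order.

F/I-1 ? ·: ff|Ff|FF
F/I-2 aff ·: Ff|FF
F/II-1 ? I-1×I-2: ff|Ff
F/II-2 un ·: ff
F/II-3 aff I-1×I-2: Ff|FF
F/III-1 un II-2×II-1: ff
F/III-2 ? II-2×II-1: ff|Ff
⇒ F over [I-1,I-2,II-1,II-2,II-3,III-1,III-2]: 19 consistent
K/I-1 un ·: kk
K/I-2 un ·: kk
K/II-1 un I-1×I-2: kk
K/II-2 aff ·: Kk|KK
K/II-3 un I-1×I-2: kk
K/III-1 aff II-2×II-1: Kk
K/III-2 ? II-2×II-1: kk|Kk
⇒ K over [I-1,I-2,II-1,II-2,II-3,III-1,III-2]: 3 consistent

III-2 ∈ {Ff Kk, Ff kk, ff Kk, ff kk}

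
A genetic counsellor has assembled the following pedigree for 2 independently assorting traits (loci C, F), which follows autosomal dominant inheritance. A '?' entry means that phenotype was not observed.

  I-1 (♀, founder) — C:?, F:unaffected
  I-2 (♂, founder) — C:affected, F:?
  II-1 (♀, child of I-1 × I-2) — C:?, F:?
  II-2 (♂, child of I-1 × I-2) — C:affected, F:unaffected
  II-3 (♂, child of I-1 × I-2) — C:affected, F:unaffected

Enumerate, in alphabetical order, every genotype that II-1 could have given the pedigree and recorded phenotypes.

C/I-1 ? ·: cc|Cc|CC
C/I-2 aff ·: Cc|CC
C/II-1 ? I-1×I-2: cc|Cc|CC
C/II-2 aff I-1×I-2: Cc|CC
C/II-3 aff I-1×I-2: Cc|CC
⇒ C over [I-1,I-2,II-1,II-2,II-3]: 32 consistent
F/I-1 un ·: ff
F/I-2 ? ·: ff|Ff
F/II-1 ? I-1×I-2: ff|Ff
F/II-2 un I-1×I-2: ff
F/II-3 un I-1×I-2: ff
⇒ F over [I-1,I-2,II-1,II-2,II-3]: 3 consistent

II-1 ∈ {CC Ff, CC ff, Cc Ff, Cc ff, cc Ff, cc ff}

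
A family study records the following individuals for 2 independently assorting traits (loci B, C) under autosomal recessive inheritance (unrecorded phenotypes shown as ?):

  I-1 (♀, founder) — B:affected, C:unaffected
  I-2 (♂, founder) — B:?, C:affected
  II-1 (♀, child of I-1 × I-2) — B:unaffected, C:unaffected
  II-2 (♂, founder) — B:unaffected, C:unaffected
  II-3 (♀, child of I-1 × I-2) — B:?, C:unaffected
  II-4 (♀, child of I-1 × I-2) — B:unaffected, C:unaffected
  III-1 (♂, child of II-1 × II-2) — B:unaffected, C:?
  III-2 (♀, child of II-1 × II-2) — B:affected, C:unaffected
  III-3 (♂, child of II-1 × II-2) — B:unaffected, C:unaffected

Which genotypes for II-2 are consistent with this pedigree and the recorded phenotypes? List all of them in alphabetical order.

B/I-1 aff ·: bb
B/I-2 ? ·: BB|Bb
B/II-1 un I-1×I-2: Bb
B/II-2 un ·: Bb
B/II-3 ? I-1×I-2: Bb|bb
B/II-4 un I-1×I-2: Bb
B/III-1 un II-1×II-2: BB|Bb
B/III-2 aff II-1×II-2: bb
B/III-3 un II-1×II-2: BB|Bb
⇒ B over [I-1,I-2,II-1,II-2,II-3,II-4,III-1,III-2,III-3]: 12 consistent
C/I-1 un ·: CC|Cc
C/I-2 aff ·: cc
C/II-1 un I-1×I-2: Cc
C/II-2 un ·: CC|Cc
C/II-3 un I-1×I-2: Cc
C/II-4 un I-1×I-2: Cc
C/III-1 ? II-1×II-2: CC|Cc|cc
C/III-2 un II-1×II-2: CC|Cc
C/III-3 un II-1×II-2: CC|Cc
⇒ C over [I-1,I-2,II-1,II-2,II-3,II-4,III-1,III-2,III-3]: 40 consistent

II-2 ∈ {Bb CC, Bb Cc}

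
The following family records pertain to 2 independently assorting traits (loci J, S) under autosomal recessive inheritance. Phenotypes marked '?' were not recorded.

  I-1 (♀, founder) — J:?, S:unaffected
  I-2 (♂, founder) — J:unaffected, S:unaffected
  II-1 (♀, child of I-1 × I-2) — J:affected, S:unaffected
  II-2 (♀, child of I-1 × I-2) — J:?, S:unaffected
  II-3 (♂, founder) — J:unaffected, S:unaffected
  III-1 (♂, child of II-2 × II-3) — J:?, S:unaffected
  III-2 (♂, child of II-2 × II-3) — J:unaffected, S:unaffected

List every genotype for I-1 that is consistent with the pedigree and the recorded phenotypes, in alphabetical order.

J/I-1 ? ·: Jj|jj
J/I-2 un ·: Jj
J/II-1 aff I-1×I-2: jj
J/II-2 ? I-1×I-2: JJ|Jj|jj
J/II-3 un ·: JJ|Jj
J/III-1 ? II-2×II-3: JJ|Jj|jj
J/III-2 un II-2×II-3: JJ|Jj
⇒ J over [I-1,I-2,II-1,II-2,II-3,III-1,III-2]: 31 consistent
S/I-1 un ·: SS|Ss
S/I-2 un ·: SS|Ss
S/II-1 un I-1×I-2: SS|Ss
S/II-2 un I-1×I-2: SS|Ss
S/II-3 un ·: SS|Ss
S/III-1 un II-2×II-3: SS|Ss
S/III-2 un II-2×II-3: SS|Ss
⇒ S over [I-1,I-2,II-1,II-2,II-3,III-1,III-2]: 83 consistent

I-1 ∈ {Jj SS, Jj Ss, jj SS, jj Ss}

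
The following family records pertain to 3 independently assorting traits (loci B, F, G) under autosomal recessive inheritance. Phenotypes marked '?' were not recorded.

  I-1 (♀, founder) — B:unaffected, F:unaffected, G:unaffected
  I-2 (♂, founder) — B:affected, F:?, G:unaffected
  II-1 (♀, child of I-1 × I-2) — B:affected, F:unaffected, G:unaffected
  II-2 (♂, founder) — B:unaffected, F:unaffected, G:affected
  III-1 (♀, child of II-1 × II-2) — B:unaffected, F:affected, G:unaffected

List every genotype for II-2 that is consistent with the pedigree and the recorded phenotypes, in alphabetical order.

B/I-1 un ·: Bb
B/I-2 aff ·: bb
B/II-1 aff I-1×I-2: bb
B/II-2 un ·: BB|Bb
B/III-1 un II-1×II-2: Bb
⇒ B over [I-1,I-2,II-1,II-2,III-1]: 2 consistent
F/I-1 un ·: FF|Ff
F/I-2 ? ·: FF|Ff|ff
F/II-1 un I-1×I-2: Ff
F/II-2 un ·: Ff
F/III-1 aff II-1×II-2: ff
⇒ F over [I-1,I-2,II-1,II-2,III-1]: 5 consistent
G/I-1 un ·: GG|Gg
G/I-2 un ·: GG|Gg
G/II-1 un I-1×I-2: GG|Gg
G/II-2 aff ·: gg
G/III-1 un II-1×II-2: Gg
⇒ G over [I-1,I-2,II-1,II-2,III-1]: 7 consistent

II-2 ∈ {BB Ff gg, Bb Ff gg}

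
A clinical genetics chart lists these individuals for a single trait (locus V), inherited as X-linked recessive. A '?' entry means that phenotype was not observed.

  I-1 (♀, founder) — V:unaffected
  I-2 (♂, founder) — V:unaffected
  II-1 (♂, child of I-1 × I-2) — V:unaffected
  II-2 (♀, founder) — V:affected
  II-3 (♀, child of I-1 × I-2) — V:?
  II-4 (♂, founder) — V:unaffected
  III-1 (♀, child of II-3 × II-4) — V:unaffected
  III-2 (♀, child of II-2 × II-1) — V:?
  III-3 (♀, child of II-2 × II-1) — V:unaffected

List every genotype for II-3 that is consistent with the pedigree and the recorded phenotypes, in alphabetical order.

II-3 ∈ {X^VX^V, X^VX^v}

V/I-1 un ·: X^VX^V|X^VX^v
V/I-2 un ·: X^VY
V/II-1 un I-1×I-2: X^VY
V/II-2 aff ·: X^vX^v
V/II-3 ? I-1×I-2: X^VX^V|X^VX^v
V/II-4 un ·: X^VY
V/III-1 un II-3×II-4: X^VX^V|X^VX^v
V/III-2 ? II-2×II-1: X^VX^v
V/III-3 un II-2×II-1: X^VX^v
⇒ V over [I-1,I-2,II-1,II-2,II-3,II-4,III-1,III-2,III-3]: 4 consistent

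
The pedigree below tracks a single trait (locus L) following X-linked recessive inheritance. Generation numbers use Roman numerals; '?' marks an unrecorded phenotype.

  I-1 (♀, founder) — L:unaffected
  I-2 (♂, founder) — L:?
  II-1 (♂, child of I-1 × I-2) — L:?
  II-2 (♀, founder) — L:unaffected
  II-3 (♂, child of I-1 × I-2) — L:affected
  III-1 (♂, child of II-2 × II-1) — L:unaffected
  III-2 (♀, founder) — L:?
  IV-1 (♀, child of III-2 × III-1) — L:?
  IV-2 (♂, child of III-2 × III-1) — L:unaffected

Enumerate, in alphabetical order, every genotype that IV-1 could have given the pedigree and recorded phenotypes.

L/I-1 un ·: X^LX^l
L/I-2 ? ·: X^LY|X^lY
L/II-1 ? I-1×I-2: X^LY|X^lY
L/II-2 un ·: X^LX^L|X^LX^l
L/II-3 aff I-1×I-2: X^lY
L/III-1 un II-2×II-1: X^LY
L/III-2 ? ·: X^LX^L|X^LX^l
L/IV-1 ? III-2×III-1: X^LX^L|X^LX^l
L/IV-2 un III-2×III-1: X^LY
⇒ L over [I-1,I-2,II-1,II-2,II-3,III-1,III-2,IV-1,IV-2]: 24 consistent

IV-1 ∈ {X^LX^L, X^LX^l}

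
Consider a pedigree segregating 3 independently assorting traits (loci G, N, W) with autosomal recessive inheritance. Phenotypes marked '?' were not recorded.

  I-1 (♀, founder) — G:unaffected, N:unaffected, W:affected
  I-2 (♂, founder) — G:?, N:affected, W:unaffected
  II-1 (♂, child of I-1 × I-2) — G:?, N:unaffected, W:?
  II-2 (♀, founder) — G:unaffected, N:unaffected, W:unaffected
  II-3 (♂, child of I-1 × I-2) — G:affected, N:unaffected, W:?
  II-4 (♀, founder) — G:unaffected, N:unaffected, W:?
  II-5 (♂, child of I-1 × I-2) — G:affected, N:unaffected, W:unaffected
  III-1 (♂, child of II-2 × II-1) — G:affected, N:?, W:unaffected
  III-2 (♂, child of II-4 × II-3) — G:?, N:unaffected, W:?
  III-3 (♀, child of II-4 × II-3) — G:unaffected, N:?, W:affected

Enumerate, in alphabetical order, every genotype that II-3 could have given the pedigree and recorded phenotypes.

II-3 ∈ {gg Nn Ww, gg Nn ww}

G/I-1 un ·: Gg
G/I-2 ? ·: Gg|gg
G/II-1 ? I-1×I-2: Gg|gg
G/II-2 un ·: Gg
G/II-3 aff I-1×I-2: gg
G/II-4 un ·: GG|Gg
G/II-5 aff I-1×I-2: gg
G/III-1 aff II-2×II-1: gg
G/III-2 ? II-4×II-3: Gg|gg
G/III-3 un II-4×II-3: Gg
⇒ G over [I-1,I-2,II-1,II-2,II-3,II-4,II-5,III-1,III-2,III-3]: 12 consistent
N/I-1 un ·: NN|Nn
N/I-2 aff ·: nn
N/II-1 un I-1×I-2: Nn
N/II-2 un ·: NN|Nn
N/II-3 un I-1×I-2: Nn
N/II-4 un ·: NN|Nn
N/II-5 un I-1×I-2: Nn
N/III-1 ? II-2×II-1: NN|Nn|nn
N/III-2 un II-4×II-3: NN|Nn
N/III-3 ? II-4×II-3: NN|Nn|nn
⇒ N over [I-1,I-2,II-1,II-2,II-3,II-4,II-5,III-1,III-2,III-3]: 100 consistent
W/I-1 aff ·: ww
W/I-2 un ·: WW|Ww
W/II-1 ? I-1×I-2: Ww|ww
W/II-2 un ·: WW|Ww
W/II-3 ? I-1×I-2: Ww|ww
W/II-4 ? ·: Ww|ww
W/II-5 un I-1×I-2: Ww
W/III-1 un II-2×II-1: WW|Ww
W/III-2 ? II-4×II-3: WW|Ww|ww
W/III-3 aff II-4×II-3: ww
⇒ W over [I-1,I-2,II-1,II-2,II-3,II-4,II-5,III-1,III-2,III-3]: 68 consistent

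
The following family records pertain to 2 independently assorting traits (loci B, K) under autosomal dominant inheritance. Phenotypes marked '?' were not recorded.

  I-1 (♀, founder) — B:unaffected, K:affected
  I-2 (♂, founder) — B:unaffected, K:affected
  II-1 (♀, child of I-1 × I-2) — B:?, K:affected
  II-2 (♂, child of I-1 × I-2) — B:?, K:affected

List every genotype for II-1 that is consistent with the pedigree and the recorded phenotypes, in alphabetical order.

B/I-1 un ·: bb
B/I-2 un ·: bb
B/II-1 ? I-1×I-2: bb
B/II-2 ? I-1×I-2: bb
⇒ B over [I-1,I-2,II-1,II-2]: 1 consistent
K/I-1 aff ·: Kk|KK
K/I-2 aff ·: Kk|KK
K/II-1 aff I-1×I-2: Kk|KK
K/II-2 aff I-1×I-2: Kk|KK
⇒ K over [I-1,I-2,II-1,II-2]: 13 consistent

II-1 ∈ {bb KK, bb Kk}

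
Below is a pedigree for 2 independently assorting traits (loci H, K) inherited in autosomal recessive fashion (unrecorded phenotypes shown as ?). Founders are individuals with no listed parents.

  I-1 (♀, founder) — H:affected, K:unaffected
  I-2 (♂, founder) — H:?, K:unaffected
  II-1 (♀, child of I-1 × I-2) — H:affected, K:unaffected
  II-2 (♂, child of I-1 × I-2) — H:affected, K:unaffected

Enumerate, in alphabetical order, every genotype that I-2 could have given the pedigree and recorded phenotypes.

I-2 ∈ {Hh KK, Hh Kk, hh KK, hh Kk}

H/I-1 aff ·: hh
H/I-2 ? ·: Hh|hh
H/II-1 aff I-1×I-2: hh
H/II-2 aff I-1×I-2: hh
⇒ H over [I-1,I-2,II-1,II-2]: 2 consistent
K/I-1 un ·: KK|Kk
K/I-2 un ·: KK|Kk
K/II-1 un I-1×I-2: KK|Kk
K/II-2 un I-1×I-2: KK|Kk
⇒ K over [I-1,I-2,II-1,II-2]: 13 consistent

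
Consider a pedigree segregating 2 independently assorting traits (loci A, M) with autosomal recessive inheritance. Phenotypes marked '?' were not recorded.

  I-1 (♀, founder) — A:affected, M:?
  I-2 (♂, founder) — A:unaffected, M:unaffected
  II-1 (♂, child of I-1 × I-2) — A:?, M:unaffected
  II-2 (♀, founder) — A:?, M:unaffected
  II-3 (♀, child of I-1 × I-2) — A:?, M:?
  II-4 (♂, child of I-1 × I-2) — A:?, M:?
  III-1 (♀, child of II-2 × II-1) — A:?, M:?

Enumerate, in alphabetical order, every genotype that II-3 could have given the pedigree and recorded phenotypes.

II-3 ∈ {Aa MM, Aa Mm, Aa mm, aa MM, aa Mm, aa mm}

A/I-1 aff ·: aa
A/I-2 un ·: AA|Aa
A/II-1 ? I-1×I-2: Aa|aa
A/II-2 ? ·: AA|Aa|aa
A/II-3 ? I-1×I-2: Aa|aa
A/II-4 ? I-1×I-2: Aa|aa
A/III-1 ? II-2×II-1: AA|Aa|aa
⇒ A over [I-1,I-2,II-1,II-2,II-3,II-4,III-1]: 51 consistent
M/I-1 ? ·: MM|Mm|mm
M/I-2 un ·: MM|Mm
M/II-1 un I-1×I-2: MM|Mm
M/II-2 un ·: MM|Mm
M/II-3 ? I-1×I-2: MM|Mm|mm
M/II-4 ? I-1×I-2: MM|Mm|mm
M/III-1 ? II-2×II-1: MM|Mm|mm
⇒ M over [I-1,I-2,II-1,II-2,II-3,II-4,III-1]: 164 consistent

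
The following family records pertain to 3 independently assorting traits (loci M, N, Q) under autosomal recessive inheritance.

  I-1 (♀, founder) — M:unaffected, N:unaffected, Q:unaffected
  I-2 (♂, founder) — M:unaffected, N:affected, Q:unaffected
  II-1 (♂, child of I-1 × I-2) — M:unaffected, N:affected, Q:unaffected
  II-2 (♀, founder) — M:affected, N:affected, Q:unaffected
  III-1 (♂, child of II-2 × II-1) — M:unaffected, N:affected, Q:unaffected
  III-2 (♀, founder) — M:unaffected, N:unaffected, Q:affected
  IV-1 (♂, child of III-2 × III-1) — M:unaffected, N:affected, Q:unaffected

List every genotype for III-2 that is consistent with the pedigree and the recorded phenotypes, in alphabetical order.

M/I-1 un ·: MM|Mm
M/I-2 un ·: MM|Mm
M/II-1 un I-1×I-2: MM|Mm
M/II-2 aff ·: mm
M/III-1 un II-2×II-1: Mm
M/III-2 un ·: MM|Mm
M/IV-1 un III-2×III-1: MM|Mm
⇒ M over [I-1,I-2,II-1,II-2,III-1,III-2,IV-1]: 28 consistent
N/I-1 un ·: Nn
N/I-2 aff ·: nn
N/II-1 aff I-1×I-2: nn
N/II-2 aff ·: nn
N/III-1 aff II-2×II-1: nn
N/III-2 un ·: Nn
N/IV-1 aff III-2×III-1: nn
⇒ N over [I-1,I-2,II-1,II-2,III-1,III-2,IV-1]: 1 consistent
Q/I-1 un ·: QQ|Qq
Q/I-2 un ·: QQ|Qq
Q/II-1 un I-1×I-2: QQ|Qq
Q/II-2 un ·: QQ|Qq
Q/III-1 un II-2×II-1: QQ|Qq
Q/III-2 aff ·: qq
Q/IV-1 un III-2×III-1: Qq
⇒ Q over [I-1,I-2,II-1,II-2,III-1,III-2,IV-1]: 24 consistent

III-2 ∈ {MM Nn qq, Mm Nn qq}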